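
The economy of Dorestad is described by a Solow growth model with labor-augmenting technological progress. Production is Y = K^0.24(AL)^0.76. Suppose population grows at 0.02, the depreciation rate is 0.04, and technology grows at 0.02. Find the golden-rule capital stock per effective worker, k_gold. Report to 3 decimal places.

k_gold ≈ 4.244

The effective depreciation rate is n + g + δ = 0.02 + 0.02 + 0.04 = 0.08.
Golden rule sets MPK = n+g+δ: 0.24·k^(0.24−1) = 0.08, so k_gold = (0.24/0.08)^(1/0.76) ≈ 4.2442.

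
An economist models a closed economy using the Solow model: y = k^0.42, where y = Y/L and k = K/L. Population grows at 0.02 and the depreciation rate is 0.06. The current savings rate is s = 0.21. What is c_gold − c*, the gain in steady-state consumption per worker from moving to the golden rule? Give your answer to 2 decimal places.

Δc ≈ 0.34

Break-even investment rate: n + δ = 0.02 + 0.06 = 0.08.
Current steady state (s = 0.21): k* = (0.21/0.08)^(1/0.58) ≈ 5.2800, y* = 5.2800^0.42 ≈ 2.0114, c* = (1−0.21)·2.0114 ≈ 1.5890.
Golden rule sets MPK = n+δ: 0.42·k^(0.42−1) = 0.08, so k_gold = (0.42/0.08)^(1/0.58) ≈ 17.4443.
y_gold = 17.4443^0.42 ≈ 3.3227, c_gold = y_gold − 0.08·k_gold ≈ 1.9272.
Gain: Δc = 1.9272 − 1.5890 ≈ 0.3381.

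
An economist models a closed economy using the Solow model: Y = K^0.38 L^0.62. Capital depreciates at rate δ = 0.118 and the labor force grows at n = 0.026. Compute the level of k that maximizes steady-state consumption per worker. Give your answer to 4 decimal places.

k_gold ≈ 4.7831

n + δ = 0.026 + 0.118 = 0.144.
Maximizing c = f(k) − (n+δ)·k gives f'(k) = n+δ, i.e. 0.38·k^(0.38−1) = 0.144, so k_gold = (0.38/0.144)^(1/0.62) ≈ 4.7831.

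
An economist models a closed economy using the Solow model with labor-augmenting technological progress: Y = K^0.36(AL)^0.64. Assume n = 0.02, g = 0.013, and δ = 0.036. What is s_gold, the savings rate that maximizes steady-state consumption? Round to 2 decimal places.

s_gold = 0.36

Break-even investment rate: n + g + δ = 0.02 + 0.013 + 0.036 = 0.069.
At the golden rule MPK = n+g+δ, and in any Cobb-Douglas steady state s = (n+g+δ)·k/y = MPK·k/y = capital's share 0.36.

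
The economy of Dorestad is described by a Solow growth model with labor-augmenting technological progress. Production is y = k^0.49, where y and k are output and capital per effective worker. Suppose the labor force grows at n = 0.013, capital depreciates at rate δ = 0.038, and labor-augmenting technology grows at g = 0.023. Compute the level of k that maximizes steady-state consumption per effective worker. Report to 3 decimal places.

k_gold ≈ 40.713

Break-even investment rate: n + g + δ = 0.013 + 0.023 + 0.038 = 0.074.
At the golden rule the marginal product of capital equals n+g+δ: 0.49·k^(0.49−1) = 0.074. Solving, k_gold = (0.49/0.074)^(1/0.51) ≈ 40.7131.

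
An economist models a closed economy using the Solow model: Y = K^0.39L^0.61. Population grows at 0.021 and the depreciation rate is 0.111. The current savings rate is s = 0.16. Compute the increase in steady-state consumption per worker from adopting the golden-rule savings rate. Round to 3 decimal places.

Capital per worker breaks even when investment replaces (n + δ)·k; here n + δ = 0.132.
Current steady state (s = 0.16): k* = (0.16/0.132)^(1/0.61) ≈ 1.3708, y* = 1.3708^0.39 ≈ 1.1309, c* = (1−0.16)·1.1309 ≈ 0.9499.
Golden rule sets MPK = n+δ: 0.39·k^(0.39−1) = 0.132, so k_gold = (0.39/0.132)^(1/0.61) ≈ 5.9060.
y_gold = 5.9060^0.39 ≈ 1.9990, c_gold = y_gold − 0.132·k_gold ≈ 1.2194.
Gain: Δc = 1.2194 − 0.9499 ≈ 0.2694.

Δc ≈ 0.269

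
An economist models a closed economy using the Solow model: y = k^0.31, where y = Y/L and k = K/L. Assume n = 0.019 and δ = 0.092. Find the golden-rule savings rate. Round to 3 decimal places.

n + δ = 0.019 + 0.092 = 0.111.
At the golden rule MPK = n+δ, and in any Cobb-Douglas steady state s = (n+δ)·k/y = MPK·k/y = capital's share 0.31.

s_gold = 0.310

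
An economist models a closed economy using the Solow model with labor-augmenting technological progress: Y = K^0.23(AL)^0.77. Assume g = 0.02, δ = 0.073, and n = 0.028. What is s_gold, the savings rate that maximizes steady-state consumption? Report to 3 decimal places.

s_gold = 0.230

Capital per effective worker breaks even when investment replaces (n + g + δ)·k; here n + g + δ = 0.121.
At the golden rule MPK = n+g+δ, and in any Cobb-Douglas steady state s = (n+g+δ)·k/y = MPK·k/y = capital's share 0.23.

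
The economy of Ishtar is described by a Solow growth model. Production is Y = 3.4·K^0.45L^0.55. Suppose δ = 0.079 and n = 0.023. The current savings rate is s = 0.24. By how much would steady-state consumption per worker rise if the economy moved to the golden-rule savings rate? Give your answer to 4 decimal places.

Break-even investment rate: n + δ = 0.023 + 0.079 = 0.102.
Current steady state (s = 0.24): k* = (0.24·3.4/0.102)^(1/0.55) ≈ 43.8512, y* = 3.4·43.8512^0.45 ≈ 18.6368, c* = (1−0.24)·18.6368 ≈ 14.1639.
Golden rule sets MPK = n+δ: 0.45·3.4·k^(0.45−1) = 0.102, so k_gold = (0.45·3.4/0.102)^(1/0.55) ≈ 137.5143.
y_gold = 3.4·137.5143^0.45 ≈ 31.1699, c_gold = y_gold − 0.102·k_gold ≈ 17.1434.
Gain: Δc = 17.1434 − 14.1639 ≈ 2.9795.

Δc ≈ 2.9795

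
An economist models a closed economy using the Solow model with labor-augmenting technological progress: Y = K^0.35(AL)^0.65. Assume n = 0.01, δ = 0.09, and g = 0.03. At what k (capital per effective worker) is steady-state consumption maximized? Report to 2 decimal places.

k_gold ≈ 4.59

n + g + δ = 0.01 + 0.03 + 0.09 = 0.13.
Maximizing c = f(k) − (n+g+δ)·k gives f'(k) = n+g+δ, i.e. 0.35·k^(0.35−1) = 0.13, so k_gold = (0.35/0.13)^(1/0.65) ≈ 4.5891.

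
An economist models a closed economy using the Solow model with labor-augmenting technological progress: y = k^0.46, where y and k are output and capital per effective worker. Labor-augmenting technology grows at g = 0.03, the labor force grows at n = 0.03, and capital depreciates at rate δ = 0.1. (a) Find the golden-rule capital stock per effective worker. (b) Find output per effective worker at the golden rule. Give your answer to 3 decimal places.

(a) k_gold ≈ 7.069; (b) y_gold ≈ 2.459

Break-even investment rate: n + g + δ = 0.03 + 0.03 + 0.1 = 0.16.
Setting f'(k) = n+g+δ gives 0.46·k^(0.46−1) = 0.16, hence k_gold = (0.46/0.16)^(1/0.54) ≈ 7.0685.
y_gold = 7.0685^0.46 ≈ 2.4586.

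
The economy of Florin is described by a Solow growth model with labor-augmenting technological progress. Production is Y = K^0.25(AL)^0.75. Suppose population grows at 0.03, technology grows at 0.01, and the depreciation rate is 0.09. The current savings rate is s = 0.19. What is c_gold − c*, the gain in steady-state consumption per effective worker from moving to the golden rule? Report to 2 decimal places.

Δc ≈ 0.01

Capital per effective worker breaks even when investment replaces (n + g + δ)·k; here n + g + δ = 0.13.
Current steady state (s = 0.19): k* = (0.19/0.13)^(1/0.75) ≈ 1.6586, y* = 1.6586^0.25 ≈ 1.1348, c* = (1−0.19)·1.1348 ≈ 0.9192.
Golden rule sets MPK = n+g+δ: 0.25·k^(0.25−1) = 0.13, so k_gold = (0.25/0.13)^(1/0.75) ≈ 2.3915.
y_gold = 2.3915^0.25 ≈ 1.2436, c_gold = y_gold − 0.13·k_gold ≈ 0.9327.
Gain: Δc = 0.9327 − 0.9192 ≈ 0.0134.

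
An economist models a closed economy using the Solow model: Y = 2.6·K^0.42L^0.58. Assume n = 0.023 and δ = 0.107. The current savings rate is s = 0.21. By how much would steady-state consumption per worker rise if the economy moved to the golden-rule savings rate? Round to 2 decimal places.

The effective depreciation rate is n + δ = 0.023 + 0.107 = 0.13.
Current steady state (s = 0.21): k* = (0.21·2.6/0.13)^(1/0.58) ≈ 11.8732, y* = 2.6·11.8732^0.42 ≈ 7.3501, c* = (1−0.21)·7.3501 ≈ 5.8066.
At the golden rule the marginal product of capital equals n+δ: 0.42·2.6·k^(0.42−1) = 0.13. Solving, k_gold = (0.42·2.6/0.13)^(1/0.58) ≈ 39.2270.
y_gold = 2.6·39.2270^0.42 ≈ 12.1417, c_gold = y_gold − 0.13·k_gold ≈ 7.0422.
Gain: Δc = 7.0422 − 5.8066 ≈ 1.2356.

Δc ≈ 1.24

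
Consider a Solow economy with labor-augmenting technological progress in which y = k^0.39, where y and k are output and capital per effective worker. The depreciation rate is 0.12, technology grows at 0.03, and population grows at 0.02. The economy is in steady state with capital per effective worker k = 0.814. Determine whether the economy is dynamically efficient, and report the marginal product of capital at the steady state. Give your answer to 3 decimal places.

dynamically efficient; MPK ≈ 0.442

The effective depreciation rate is n + g + δ = 0.02 + 0.03 + 0.12 = 0.17.
MPK = 0.39·k^(0.39−1) = 0.39·0.814^(-0.61) ≈ 0.4422.
MPK > 0.17, so the economy is dynamically efficient (under-saving).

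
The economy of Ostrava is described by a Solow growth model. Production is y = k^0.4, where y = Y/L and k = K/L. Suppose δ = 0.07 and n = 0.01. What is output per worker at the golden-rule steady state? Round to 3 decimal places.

n + δ = 0.01 + 0.07 = 0.08.
Maximizing c = f(k) − (n+δ)·k gives f'(k) = n+δ, i.e. 0.4·k^(0.4−1) = 0.08, so k_gold = (0.4/0.08)^(1/0.6) ≈ 14.6201.
Output: y_gold = k_gold^0.4 = 14.6201^0.4 ≈ 2.9240.

y_gold ≈ 2.924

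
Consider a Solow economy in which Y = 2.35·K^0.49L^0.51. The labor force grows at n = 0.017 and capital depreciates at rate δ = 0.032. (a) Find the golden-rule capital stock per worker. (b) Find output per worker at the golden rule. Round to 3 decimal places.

Break-even investment rate: n + δ = 0.017 + 0.032 = 0.049.
Golden rule sets MPK = n+δ: 0.49·2.35·k^(0.49−1) = 0.049, so k_gold = (0.49·2.35/0.049)^(1/0.51) ≈ 487.9422.
y_gold = 2.35·487.9422^0.49 ≈ 48.7942.

(a) k_gold ≈ 487.942; (b) y_gold ≈ 48.794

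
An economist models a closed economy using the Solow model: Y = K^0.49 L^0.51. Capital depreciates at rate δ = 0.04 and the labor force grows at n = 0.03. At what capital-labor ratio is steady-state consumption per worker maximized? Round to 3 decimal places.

k_gold ≈ 45.400

Break-even investment rate: n + δ = 0.03 + 0.04 = 0.07.
Setting f'(k) = n+δ gives 0.49·k^(0.49−1) = 0.07, hence k_gold = (0.49/0.07)^(1/0.51) ≈ 45.3999.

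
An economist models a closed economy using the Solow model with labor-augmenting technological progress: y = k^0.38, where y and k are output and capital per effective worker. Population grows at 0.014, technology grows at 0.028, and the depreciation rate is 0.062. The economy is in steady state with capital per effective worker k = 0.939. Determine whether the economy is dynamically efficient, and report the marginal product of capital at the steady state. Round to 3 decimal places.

dynamically efficient; MPK ≈ 0.395

Break-even investment rate: n + g + δ = 0.014 + 0.028 + 0.062 = 0.104.
MPK = 0.38·k^(0.38−1) = 0.38·0.939^(-0.62) ≈ 0.3951.
MPK > 0.104, so the economy is dynamically efficient (under-saving).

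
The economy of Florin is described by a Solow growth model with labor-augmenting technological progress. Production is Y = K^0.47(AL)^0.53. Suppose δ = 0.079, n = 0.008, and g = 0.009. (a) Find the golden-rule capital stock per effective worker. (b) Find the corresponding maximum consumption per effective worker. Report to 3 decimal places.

Capital per effective worker breaks even when investment replaces (n + g + δ)·k; here n + g + δ = 0.096.
Golden rule sets MPK = n+g+δ: 0.47·k^(0.47−1) = 0.096, so k_gold = (0.47/0.096)^(1/0.53) ≈ 20.0244.
y_gold = 20.0244^0.47 ≈ 4.0901; c_gold = y_gold − 0.096·k_gold ≈ 2.1677.

(a) k_gold ≈ 20.024; (b) c_gold ≈ 2.168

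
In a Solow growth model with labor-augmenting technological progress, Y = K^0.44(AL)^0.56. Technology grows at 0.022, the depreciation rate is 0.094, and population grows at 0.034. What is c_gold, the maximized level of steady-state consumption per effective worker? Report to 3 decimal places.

Break-even investment rate: n + g + δ = 0.034 + 0.022 + 0.094 = 0.15.
Golden rule sets MPK = n+g+δ: 0.44·k^(0.44−1) = 0.15, so k_gold = (0.44/0.15)^(1/0.56) ≈ 6.8324.
y_gold = 6.8324^0.44 ≈ 2.3292.
c_gold = y_gold − (n+g+δ)·k_gold = 2.3292 − 0.15·6.8324 ≈ 1.3044.

c_gold ≈ 1.304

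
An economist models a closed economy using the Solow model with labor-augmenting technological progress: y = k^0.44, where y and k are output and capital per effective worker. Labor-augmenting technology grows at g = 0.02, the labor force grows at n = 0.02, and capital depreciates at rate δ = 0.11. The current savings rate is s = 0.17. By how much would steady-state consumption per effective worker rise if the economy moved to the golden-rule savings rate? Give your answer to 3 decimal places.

Break-even investment rate: n + g + δ = 0.02 + 0.02 + 0.11 = 0.15.
Current steady state (s = 0.17): k* = (0.17/0.15)^(1/0.56) ≈ 1.2505, y* = 1.2505^0.44 ≈ 1.1033, c* = (1−0.17)·1.1033 ≈ 0.9158.
At the golden rule the marginal product of capital equals n+g+δ: 0.44·k^(0.44−1) = 0.15. Solving, k_gold = (0.44/0.15)^(1/0.56) ≈ 6.8324.
y_gold = 6.8324^0.44 ≈ 2.3292, c_gold = y_gold − 0.15·k_gold ≈ 1.3044.
Gain: Δc = 1.3044 − 0.9158 ≈ 0.3886.

Δc ≈ 0.389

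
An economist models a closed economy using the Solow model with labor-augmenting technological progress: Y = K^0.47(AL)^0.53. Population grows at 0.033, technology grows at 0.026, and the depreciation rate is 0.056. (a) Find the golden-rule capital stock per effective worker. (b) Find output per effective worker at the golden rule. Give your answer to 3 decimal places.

The effective depreciation rate is n + g + δ = 0.033 + 0.026 + 0.056 = 0.115.
Golden rule sets MPK = n+g+δ: 0.47·k^(0.47−1) = 0.115, so k_gold = (0.47/0.115)^(1/0.53) ≈ 14.2425.
y_gold = 14.2425^0.47 ≈ 3.4849.

(a) k_gold ≈ 14.242; (b) y_gold ≈ 3.485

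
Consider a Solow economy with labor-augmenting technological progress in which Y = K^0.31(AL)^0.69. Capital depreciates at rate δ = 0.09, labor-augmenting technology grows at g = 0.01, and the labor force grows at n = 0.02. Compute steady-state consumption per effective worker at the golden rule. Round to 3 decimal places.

Break-even investment rate: n + g + δ = 0.02 + 0.01 + 0.09 = 0.12.
At the golden rule the marginal product of capital equals n+g+δ: 0.31·k^(0.31−1) = 0.12. Solving, k_gold = (0.31/0.12)^(1/0.69) ≈ 3.9570.
y_gold = 3.9570^0.31 ≈ 1.5317.
c_gold = y_gold − (n+g+δ)·k_gold = 1.5317 − 0.12·3.9570 ≈ 1.0569.

c_gold ≈ 1.057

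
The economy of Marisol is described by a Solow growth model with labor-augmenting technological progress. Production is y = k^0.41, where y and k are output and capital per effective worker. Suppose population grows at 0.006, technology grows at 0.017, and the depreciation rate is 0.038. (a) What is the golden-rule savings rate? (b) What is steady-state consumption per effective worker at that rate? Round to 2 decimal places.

The effective depreciation rate is n + g + δ = 0.006 + 0.017 + 0.038 = 0.061.
For Cobb-Douglas, s_gold equals capital's share: s_gold = 0.41.
Maximizing c = f(k) − (n+g+δ)·k gives f'(k) = n+g+δ, i.e. 0.41·k^(0.41−1) = 0.061, so k_gold = (0.41/0.061)^(1/0.59) ≈ 25.2618.
y_gold = 25.2618^0.41 ≈ 3.7585; c_gold = (1−0.41)·y_gold ≈ 2.2175.

(a) s_gold = 0.41; (b) c_gold ≈ 2.22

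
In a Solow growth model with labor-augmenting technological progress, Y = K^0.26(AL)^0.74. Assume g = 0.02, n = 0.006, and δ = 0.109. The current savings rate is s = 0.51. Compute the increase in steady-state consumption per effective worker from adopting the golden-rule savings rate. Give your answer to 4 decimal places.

Δc ≈ 0.1500

The effective depreciation rate is n + g + δ = 0.006 + 0.02 + 0.109 = 0.135.
Current steady state (s = 0.51): k* = (0.51/0.135)^(1/0.74) ≈ 6.0263, y* = 6.0263^0.26 ≈ 1.5952, c* = (1−0.51)·1.5952 ≈ 0.7816.
Maximizing c = f(k) − (n+g+δ)·k gives f'(k) = n+g+δ, i.e. 0.26·k^(0.26−1) = 0.135, so k_gold = (0.26/0.135)^(1/0.74) ≈ 2.4246.
y_gold = 2.4246^0.26 ≈ 1.2590, c_gold = y_gold − 0.135·k_gold ≈ 0.9316.
Gain: Δc = 0.9316 − 0.7816 ≈ 0.1500.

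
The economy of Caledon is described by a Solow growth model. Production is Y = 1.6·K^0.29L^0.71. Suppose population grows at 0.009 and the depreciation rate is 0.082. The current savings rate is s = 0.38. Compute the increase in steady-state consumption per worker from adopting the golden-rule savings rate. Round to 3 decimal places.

Δc ≈ 0.055

Capital per worker breaks even when investment replaces (n + δ)·k; here n + δ = 0.091.
Current steady state (s = 0.38): k* = (0.38·1.6/0.091)^(1/0.71) ≈ 14.5137, y* = 1.6·14.5137^0.29 ≈ 3.4756, c* = (1−0.38)·3.4756 ≈ 2.1549.
At the golden rule the marginal product of capital equals n+δ: 0.29·1.6·k^(0.29−1) = 0.091. Solving, k_gold = (0.29·1.6/0.091)^(1/0.71) ≈ 9.9185.
y_gold = 1.6·9.9185^0.29 ≈ 3.1124, c_gold = y_gold − 0.091·k_gold ≈ 2.2098.
Gain: Δc = 2.2098 − 2.1549 ≈ 0.0549.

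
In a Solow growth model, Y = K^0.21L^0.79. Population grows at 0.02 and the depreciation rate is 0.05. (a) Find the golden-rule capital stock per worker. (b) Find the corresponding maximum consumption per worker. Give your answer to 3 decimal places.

Capital per worker breaks even when investment replaces (n + δ)·k; here n + δ = 0.07.
Setting f'(k) = n+δ gives 0.21·k^(0.21−1) = 0.07, hence k_gold = (0.21/0.07)^(1/0.79) ≈ 4.0175.
y_gold = 4.0175^0.21 ≈ 1.3392; c_gold = y_gold − 0.07·k_gold ≈ 1.0579.

(a) k_gold ≈ 4.017; (b) c_gold ≈ 1.058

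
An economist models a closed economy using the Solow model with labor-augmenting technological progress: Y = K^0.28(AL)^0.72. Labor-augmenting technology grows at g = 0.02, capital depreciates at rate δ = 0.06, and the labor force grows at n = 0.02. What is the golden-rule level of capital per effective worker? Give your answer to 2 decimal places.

k_gold ≈ 4.18

Break-even investment rate: n + g + δ = 0.02 + 0.02 + 0.06 = 0.1.
Maximizing c = f(k) − (n+g+δ)·k gives f'(k) = n+g+δ, i.e. 0.28·k^(0.28−1) = 0.1, so k_gold = (0.28/0.1)^(1/0.72) ≈ 4.1788.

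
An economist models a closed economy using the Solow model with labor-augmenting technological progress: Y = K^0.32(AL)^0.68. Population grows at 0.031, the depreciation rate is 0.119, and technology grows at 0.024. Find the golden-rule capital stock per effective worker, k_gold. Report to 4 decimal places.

k_gold ≈ 2.4497

Break-even investment rate: n + g + δ = 0.031 + 0.024 + 0.119 = 0.174.
Setting f'(k) = n+g+δ gives 0.32·k^(0.32−1) = 0.174, hence k_gold = (0.32/0.174)^(1/0.68) ≈ 2.4497.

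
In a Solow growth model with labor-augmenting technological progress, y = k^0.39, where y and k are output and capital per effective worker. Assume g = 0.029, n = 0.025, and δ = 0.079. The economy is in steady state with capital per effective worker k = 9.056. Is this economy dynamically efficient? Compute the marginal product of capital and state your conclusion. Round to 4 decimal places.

The effective depreciation rate is n + g + δ = 0.025 + 0.029 + 0.079 = 0.133.
MPK = 0.39·k^(0.39−1) = 0.39·9.056^(-0.61) ≈ 0.1017.
MPK < 0.133, so the economy is dynamically inefficient (over-saving).

dynamically inefficient; MPK ≈ 0.1017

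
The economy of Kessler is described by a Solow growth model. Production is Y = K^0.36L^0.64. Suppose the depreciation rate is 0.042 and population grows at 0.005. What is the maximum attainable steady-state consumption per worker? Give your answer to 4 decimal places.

c_gold ≈ 2.0116

The effective depreciation rate is n + δ = 0.005 + 0.042 = 0.047.
Maximizing c = f(k) − (n+δ)·k gives f'(k) = n+δ, i.e. 0.36·k^(0.36−1) = 0.047, so k_gold = (0.36/0.047)^(1/0.64) ≈ 24.0752.
y_gold = 24.0752^0.36 ≈ 3.1432.
c_gold = y_gold − (n+δ)·k_gold = 3.1432 − 0.047·24.0752 ≈ 2.0116.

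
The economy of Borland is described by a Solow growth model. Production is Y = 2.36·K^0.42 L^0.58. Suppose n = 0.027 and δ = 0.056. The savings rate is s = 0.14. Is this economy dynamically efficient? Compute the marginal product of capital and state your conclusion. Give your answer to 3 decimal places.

Break-even investment rate: n + δ = 0.027 + 0.056 = 0.083.
Steady-state k*: s·A·k^0.42 = 0.083·k gives k* = (0.14·2.36/0.083)^(1/0.58) ≈ 10.8247.
MPK = 0.42·2.36·10.8247^(-0.58) ≈ 0.2490.
MPK > n+δ = 0.083, so the economy is dynamically efficient (under-saving).

dynamically efficient; MPK ≈ 0.249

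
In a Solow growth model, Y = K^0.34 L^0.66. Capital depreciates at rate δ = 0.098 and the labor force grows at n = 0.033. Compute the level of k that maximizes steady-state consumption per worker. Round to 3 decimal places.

k_gold ≈ 4.242

The effective depreciation rate is n + δ = 0.033 + 0.098 = 0.131.
Golden rule sets MPK = n+δ: 0.34·k^(0.34−1) = 0.131, so k_gold = (0.34/0.131)^(1/0.66) ≈ 4.2422.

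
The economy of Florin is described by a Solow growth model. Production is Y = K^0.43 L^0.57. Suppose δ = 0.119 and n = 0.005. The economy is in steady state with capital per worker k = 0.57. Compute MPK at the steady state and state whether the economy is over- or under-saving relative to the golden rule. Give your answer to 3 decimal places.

under-saving; MPK ≈ 0.592

The effective depreciation rate is n + δ = 0.005 + 0.119 = 0.124.
MPK = 0.43·k^(0.43−1) = 0.43·0.57^(-0.57) ≈ 0.5924.
MPK > 0.124, so the economy is dynamically efficient (under-saving).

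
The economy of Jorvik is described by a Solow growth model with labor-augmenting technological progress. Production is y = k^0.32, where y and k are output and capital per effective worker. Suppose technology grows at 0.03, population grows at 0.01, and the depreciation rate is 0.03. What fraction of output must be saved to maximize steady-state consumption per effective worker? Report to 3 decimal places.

s_gold = 0.320

Capital per effective worker breaks even when investment replaces (n + g + δ)·k; here n + g + δ = 0.07.
At the golden rule MPK = n+g+δ, and in any Cobb-Douglas steady state s = (n+g+δ)·k/y = MPK·k/y = capital's share 0.32.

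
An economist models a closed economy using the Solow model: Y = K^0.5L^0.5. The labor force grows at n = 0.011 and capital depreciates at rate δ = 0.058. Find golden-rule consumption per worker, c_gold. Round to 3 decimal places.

The effective depreciation rate is n + δ = 0.011 + 0.058 = 0.069.
Golden rule sets MPK = n+δ: 0.5·k^(0.5−1) = 0.069, so k_gold = (0.5/0.069)^(1/0.5) ≈ 52.5100.
y_gold = 52.5100^0.5 ≈ 7.2464.
c_gold = y_gold − (n+δ)·k_gold = 7.2464 − 0.069·52.5100 ≈ 3.6232.

c_gold ≈ 3.623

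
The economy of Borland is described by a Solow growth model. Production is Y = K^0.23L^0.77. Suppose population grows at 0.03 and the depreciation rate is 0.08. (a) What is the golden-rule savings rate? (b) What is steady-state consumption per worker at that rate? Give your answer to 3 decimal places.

(a) s_gold = 0.230; (b) c_gold ≈ 0.960

n + δ = 0.03 + 0.08 = 0.11.
For Cobb-Douglas, s_gold equals capital's share: s_gold = 0.23.
At the golden rule the marginal product of capital equals n+δ: 0.23·k^(0.23−1) = 0.11. Solving, k_gold = (0.23/0.11)^(1/0.77) ≈ 2.6063.
y_gold = 2.6063^0.23 ≈ 1.2465; c_gold = (1−0.23)·y_gold ≈ 0.9598.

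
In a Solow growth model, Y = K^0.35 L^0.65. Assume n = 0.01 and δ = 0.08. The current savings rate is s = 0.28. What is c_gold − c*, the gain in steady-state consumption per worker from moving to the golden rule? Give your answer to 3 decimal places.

Δc ≈ 0.024

n + δ = 0.01 + 0.08 = 0.09.
Current steady state (s = 0.28): k* = (0.28/0.09)^(1/0.65) ≈ 5.7323, y* = 5.7323^0.35 ≈ 1.8425, c* = (1−0.28)·1.8425 ≈ 1.3266.
Maximizing c = f(k) − (n+δ)·k gives f'(k) = n+δ, i.e. 0.35·k^(0.35−1) = 0.09, so k_gold = (0.35/0.09)^(1/0.65) ≈ 8.0802.
y_gold = 8.0802^0.35 ≈ 2.0778, c_gold = y_gold − 0.09·k_gold ≈ 1.3506.
Gain: Δc = 1.3506 − 1.3266 ≈ 0.0239.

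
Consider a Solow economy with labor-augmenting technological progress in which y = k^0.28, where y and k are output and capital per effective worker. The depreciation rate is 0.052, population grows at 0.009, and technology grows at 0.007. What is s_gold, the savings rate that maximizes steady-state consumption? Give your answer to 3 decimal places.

Break-even investment rate: n + g + δ = 0.009 + 0.007 + 0.052 = 0.068.
At the golden rule MPK = n+g+δ, and in any Cobb-Douglas steady state s = (n+g+δ)·k/y = MPK·k/y = capital's share 0.28.

s_gold = 0.280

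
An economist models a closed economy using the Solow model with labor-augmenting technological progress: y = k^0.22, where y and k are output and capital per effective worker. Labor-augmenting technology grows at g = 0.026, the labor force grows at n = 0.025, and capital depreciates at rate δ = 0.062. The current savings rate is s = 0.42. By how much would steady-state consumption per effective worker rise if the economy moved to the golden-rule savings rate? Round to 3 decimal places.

Δc ≈ 0.101

Capital per effective worker breaks even when investment replaces (n + g + δ)·k; here n + g + δ = 0.113.
Current steady state (s = 0.42): k* = (0.42/0.113)^(1/0.78) ≈ 5.3826, y* = 5.3826^0.22 ≈ 1.4482, c* = (1−0.42)·1.4482 ≈ 0.8399.
Golden rule sets MPK = n+g+δ: 0.22·k^(0.22−1) = 0.113, so k_gold = (0.22/0.113)^(1/0.78) ≈ 2.3494.
y_gold = 2.3494^0.22 ≈ 1.2067, c_gold = y_gold − 0.113·k_gold ≈ 0.9412.
Gain: Δc = 0.9412 − 0.8399 ≈ 0.1013.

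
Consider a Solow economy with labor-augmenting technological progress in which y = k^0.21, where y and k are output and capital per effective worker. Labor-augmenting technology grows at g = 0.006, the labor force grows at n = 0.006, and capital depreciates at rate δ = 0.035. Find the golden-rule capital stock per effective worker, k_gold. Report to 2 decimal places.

Capital per effective worker breaks even when investment replaces (n + g + δ)·k; here n + g + δ = 0.047.
Golden rule sets MPK = n+g+δ: 0.21·k^(0.21−1) = 0.047, so k_gold = (0.21/0.047)^(1/0.79) ≈ 6.6518.

k_gold ≈ 6.65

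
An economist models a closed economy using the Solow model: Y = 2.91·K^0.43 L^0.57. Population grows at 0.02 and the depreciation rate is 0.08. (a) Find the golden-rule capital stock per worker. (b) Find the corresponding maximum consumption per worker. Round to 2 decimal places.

The effective depreciation rate is n + δ = 0.02 + 0.08 = 0.1.
Maximizing c = f(k) − (n+δ)·k gives f'(k) = n+δ, i.e. 0.43·2.91·k^(0.43−1) = 0.1, so k_gold = (0.43·2.91/0.1)^(1/0.57) ≈ 84.1774.
y_gold = 2.91·84.1774^0.43 ≈ 19.5761; c_gold = y_gold − 0.1·k_gold ≈ 11.1584.

(a) k_gold ≈ 84.18; (b) c_gold ≈ 11.16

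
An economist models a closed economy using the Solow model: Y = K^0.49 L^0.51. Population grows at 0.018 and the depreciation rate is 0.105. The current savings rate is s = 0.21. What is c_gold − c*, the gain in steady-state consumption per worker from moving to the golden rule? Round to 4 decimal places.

The effective depreciation rate is n + δ = 0.018 + 0.105 = 0.123.
Current steady state (s = 0.21): k* = (0.21/0.123)^(1/0.51) ≈ 2.8544, y* = 2.8544^0.49 ≈ 1.6719, c* = (1−0.21)·1.6719 ≈ 1.3208.
Maximizing c = f(k) − (n+δ)·k gives f'(k) = n+δ, i.e. 0.49·k^(0.49−1) = 0.123, so k_gold = (0.49/0.123)^(1/0.51) ≈ 15.0328.
y_gold = 15.0328^0.49 ≈ 3.7736, c_gold = y_gold − 0.123·k_gold ≈ 1.9245.
Gain: Δc = 1.9245 − 1.3208 ≈ 0.6037.

Δc ≈ 0.6037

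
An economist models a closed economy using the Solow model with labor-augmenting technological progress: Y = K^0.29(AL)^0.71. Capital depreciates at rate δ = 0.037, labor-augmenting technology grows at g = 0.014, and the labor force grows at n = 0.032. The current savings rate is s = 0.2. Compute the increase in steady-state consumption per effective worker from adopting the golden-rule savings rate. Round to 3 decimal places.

Capital per effective worker breaks even when investment replaces (n + g + δ)·k; here n + g + δ = 0.083.
Current steady state (s = 0.2): k* = (0.2/0.083)^(1/0.71) ≈ 3.4511, y* = 3.4511^0.29 ≈ 1.4322, c* = (1−0.2)·1.4322 ≈ 1.1458.
Golden rule sets MPK = n+g+δ: 0.29·k^(0.29−1) = 0.083, so k_gold = (0.29/0.083)^(1/0.71) ≈ 5.8242.
y_gold = 5.8242^0.29 ≈ 1.6669, c_gold = y_gold − 0.083·k_gold ≈ 1.1835.
Gain: Δc = 1.1835 − 1.1458 ≈ 0.0378.

Δc ≈ 0.038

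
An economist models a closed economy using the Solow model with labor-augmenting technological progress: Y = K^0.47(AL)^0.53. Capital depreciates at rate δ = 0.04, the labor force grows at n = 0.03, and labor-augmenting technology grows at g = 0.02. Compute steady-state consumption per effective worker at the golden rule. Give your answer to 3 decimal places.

c_gold ≈ 2.295

Capital per effective worker breaks even when investment replaces (n + g + δ)·k; here n + g + δ = 0.09.
At the golden rule the marginal product of capital equals n+g+δ: 0.47·k^(0.47−1) = 0.09. Solving, k_gold = (0.47/0.09)^(1/0.53) ≈ 22.6175.
y_gold = 22.6175^0.47 ≈ 4.3310.
c_gold = y_gold − (n+g+δ)·k_gold = 4.3310 − 0.09·22.6175 ≈ 2.2954.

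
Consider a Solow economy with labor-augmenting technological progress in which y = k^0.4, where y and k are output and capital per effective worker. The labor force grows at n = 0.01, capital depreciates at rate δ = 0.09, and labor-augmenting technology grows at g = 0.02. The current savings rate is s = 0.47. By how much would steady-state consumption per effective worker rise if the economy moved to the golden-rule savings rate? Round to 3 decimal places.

Δc ≈ 0.022

n + g + δ = 0.01 + 0.02 + 0.09 = 0.12.
Current steady state (s = 0.47): k* = (0.47/0.12)^(1/0.6) ≈ 9.7318, y* = 9.7318^0.4 ≈ 2.4847, c* = (1−0.47)·2.4847 ≈ 1.3169.
Golden rule sets MPK = n+g+δ: 0.4·k^(0.4−1) = 0.12, so k_gold = (0.4/0.12)^(1/0.6) ≈ 7.4381.
y_gold = 7.4381^0.4 ≈ 2.2314, c_gold = y_gold − 0.12·k_gold ≈ 1.3389.
Gain: Δc = 1.3389 − 1.3169 ≈ 0.0220.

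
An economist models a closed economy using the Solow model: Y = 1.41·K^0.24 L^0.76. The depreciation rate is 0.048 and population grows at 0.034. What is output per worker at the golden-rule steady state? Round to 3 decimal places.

The effective depreciation rate is n + δ = 0.034 + 0.048 = 0.082.
Setting f'(k) = n+δ gives 0.24·1.41·k^(0.24−1) = 0.082, hence k_gold = (0.24·1.41/0.082)^(1/0.76) ≈ 6.4569.
Output: y_gold = 1.41·k_gold^0.24 = 1.41·6.4569^0.24 ≈ 2.2061.

y_gold ≈ 2.206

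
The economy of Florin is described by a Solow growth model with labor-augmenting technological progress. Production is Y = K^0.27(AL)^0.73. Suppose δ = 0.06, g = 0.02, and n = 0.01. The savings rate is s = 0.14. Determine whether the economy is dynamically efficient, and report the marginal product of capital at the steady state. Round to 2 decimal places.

dynamically efficient; MPK ≈ 0.17

Capital per effective worker breaks even when investment replaces (n + g + δ)·k; here n + g + δ = 0.09.
Steady-state k*: s·k^0.27 = 0.09·k gives k* = (0.14/0.09)^(1/0.73) ≈ 1.8317.
MPK = 0.27·1.8317^(-0.73) ≈ 0.1736.
MPK > n+g+δ = 0.09, so the economy is dynamically efficient (under-saving).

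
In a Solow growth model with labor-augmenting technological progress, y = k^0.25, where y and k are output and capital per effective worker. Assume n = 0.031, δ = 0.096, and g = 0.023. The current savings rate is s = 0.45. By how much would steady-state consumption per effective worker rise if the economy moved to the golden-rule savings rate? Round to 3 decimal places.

Δc ≈ 0.096

Break-even investment rate: n + g + δ = 0.031 + 0.023 + 0.096 = 0.15.
Current steady state (s = 0.45): k* = (0.45/0.15)^(1/0.75) ≈ 4.3267, y* = 4.3267^0.25 ≈ 1.4422, c* = (1−0.45)·1.4422 ≈ 0.7932.
Maximizing c = f(k) − (n+g+δ)·k gives f'(k) = n+g+δ, i.e. 0.25·k^(0.25−1) = 0.15, so k_gold = (0.25/0.15)^(1/0.75) ≈ 1.9761.
y_gold = 1.9761^0.25 ≈ 1.1856, c_gold = y_gold − 0.15·k_gold ≈ 0.8892.
Gain: Δc = 0.8892 − 0.7932 ≈ 0.0960.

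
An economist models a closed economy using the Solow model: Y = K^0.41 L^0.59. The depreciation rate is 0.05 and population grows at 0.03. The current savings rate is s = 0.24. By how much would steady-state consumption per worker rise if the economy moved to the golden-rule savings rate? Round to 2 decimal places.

The effective depreciation rate is n + δ = 0.03 + 0.05 = 0.08.
Current steady state (s = 0.24): k* = (0.24/0.08)^(1/0.59) ≈ 6.4369, y* = 6.4369^0.41 ≈ 2.1456, c* = (1−0.24)·2.1456 ≈ 1.6307.
Golden rule sets MPK = n+δ: 0.41·k^(0.41−1) = 0.08, so k_gold = (0.41/0.08)^(1/0.59) ≈ 15.9541.
y_gold = 15.9541^0.41 ≈ 3.1130, c_gold = y_gold − 0.08·k_gold ≈ 1.8367.
Gain: Δc = 1.8367 − 1.6307 ≈ 0.2060.

Δc ≈ 0.21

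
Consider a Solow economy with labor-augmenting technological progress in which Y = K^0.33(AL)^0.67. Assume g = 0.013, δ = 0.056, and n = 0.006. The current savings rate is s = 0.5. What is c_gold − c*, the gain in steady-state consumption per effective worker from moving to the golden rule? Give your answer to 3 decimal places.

Δc ≈ 0.117

n + g + δ = 0.006 + 0.013 + 0.056 = 0.075.
Current steady state (s = 0.5): k* = (0.5/0.075)^(1/0.67) ≈ 16.9713, y* = 16.9713^0.33 ≈ 2.5457, c* = (1−0.5)·2.5457 ≈ 1.2728.
Maximizing c = f(k) − (n+g+δ)·k gives f'(k) = n+g+δ, i.e. 0.33·k^(0.33−1) = 0.075, so k_gold = (0.33/0.075)^(1/0.67) ≈ 9.1280.
y_gold = 9.1280^0.33 ≈ 2.0746, c_gold = y_gold − 0.075·k_gold ≈ 1.3900.
Gain: Δc = 1.3900 − 1.2728 ≈ 0.1171.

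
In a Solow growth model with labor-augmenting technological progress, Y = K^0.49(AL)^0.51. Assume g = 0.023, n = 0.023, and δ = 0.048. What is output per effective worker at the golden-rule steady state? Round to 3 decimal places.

Capital per effective worker breaks even when investment replaces (n + g + δ)·k; here n + g + δ = 0.094.
At the golden rule the marginal product of capital equals n+g+δ: 0.49·k^(0.49−1) = 0.094. Solving, k_gold = (0.49/0.094)^(1/0.51) ≈ 25.4692.
Output: y_gold = k_gold^0.49 = 25.4692^0.49 ≈ 4.8859.

y_gold ≈ 4.886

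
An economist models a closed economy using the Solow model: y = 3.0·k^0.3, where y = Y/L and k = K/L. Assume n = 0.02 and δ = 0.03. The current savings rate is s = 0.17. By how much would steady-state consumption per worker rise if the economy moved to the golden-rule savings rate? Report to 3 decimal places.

Δc ≈ 0.511

n + δ = 0.02 + 0.03 = 0.05.
Current steady state (s = 0.17): k* = (0.17·3.0/0.05)^(1/0.7) ≈ 27.5967, y* = 3.0·27.5967^0.3 ≈ 8.1167, c* = (1−0.17)·8.1167 ≈ 6.7368.
Golden rule sets MPK = n+δ: 0.3·3.0·k^(0.3−1) = 0.05, so k_gold = (0.3·3.0/0.05)^(1/0.7) ≈ 62.1221.
y_gold = 3.0·62.1221^0.3 ≈ 10.3537, c_gold = y_gold − 0.05·k_gold ≈ 7.2476.
Gain: Δc = 7.2476 − 6.7368 ≈ 0.5107.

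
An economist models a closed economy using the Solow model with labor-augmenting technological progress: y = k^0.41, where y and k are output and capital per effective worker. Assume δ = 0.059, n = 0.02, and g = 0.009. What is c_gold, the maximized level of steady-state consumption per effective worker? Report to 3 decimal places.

n + g + δ = 0.02 + 0.009 + 0.059 = 0.088.
Maximizing c = f(k) − (n+g+δ)·k gives f'(k) = n+g+δ, i.e. 0.41·k^(0.41−1) = 0.088, so k_gold = (0.41/0.088)^(1/0.59) ≈ 13.5742.
y_gold = 13.5742^0.41 ≈ 2.9135.
c_gold = y_gold − (n+g+δ)·k_gold = 2.9135 − 0.088·13.5742 ≈ 1.7190.

c_gold ≈ 1.719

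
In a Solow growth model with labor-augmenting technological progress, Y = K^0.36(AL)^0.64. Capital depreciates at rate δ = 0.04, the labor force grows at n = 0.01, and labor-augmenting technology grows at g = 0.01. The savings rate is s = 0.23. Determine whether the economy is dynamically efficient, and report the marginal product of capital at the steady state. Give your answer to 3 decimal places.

The effective depreciation rate is n + g + δ = 0.01 + 0.01 + 0.04 = 0.06.
Steady-state k*: s·k^0.36 = 0.06·k gives k* = (0.23/0.06)^(1/0.64) ≈ 8.1628.
MPK = 0.36·8.1628^(-0.64) ≈ 0.0939.
MPK > n+g+δ = 0.06, so the economy is dynamically efficient (under-saving).

dynamically efficient; MPK ≈ 0.094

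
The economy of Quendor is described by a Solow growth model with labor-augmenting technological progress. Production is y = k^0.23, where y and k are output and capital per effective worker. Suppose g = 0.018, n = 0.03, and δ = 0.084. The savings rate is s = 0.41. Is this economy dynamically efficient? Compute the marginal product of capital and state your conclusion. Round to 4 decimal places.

dynamically inefficient; MPK ≈ 0.0740

Capital per effective worker breaks even when investment replaces (n + g + δ)·k; here n + g + δ = 0.132.
Steady-state k*: s·k^0.23 = 0.132·k gives k* = (0.41/0.132)^(1/0.77) ≈ 4.3575.
MPK = 0.23·4.3575^(-0.77) ≈ 0.0740.
MPK < n+g+δ = 0.132, so the economy is dynamically inefficient (over-saving).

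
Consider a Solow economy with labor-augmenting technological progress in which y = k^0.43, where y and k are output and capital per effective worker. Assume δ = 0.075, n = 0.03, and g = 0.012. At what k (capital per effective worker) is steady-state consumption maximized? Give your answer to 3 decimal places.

The effective depreciation rate is n + g + δ = 0.03 + 0.012 + 0.075 = 0.117.
At the golden rule the marginal product of capital equals n+g+δ: 0.43·k^(0.43−1) = 0.117. Solving, k_gold = (0.43/0.117)^(1/0.57) ≈ 9.8112.

k_gold ≈ 9.811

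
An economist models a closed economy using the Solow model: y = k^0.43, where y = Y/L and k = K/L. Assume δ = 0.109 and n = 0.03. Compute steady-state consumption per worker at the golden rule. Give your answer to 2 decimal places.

The effective depreciation rate is n + δ = 0.03 + 0.109 = 0.139.
At the golden rule the marginal product of capital equals n+δ: 0.43·k^(0.43−1) = 0.139. Solving, k_gold = (0.43/0.139)^(1/0.57) ≈ 7.2518.
y_gold = 7.2518^0.43 ≈ 2.3442.
c_gold = y_gold − (n+δ)·k_gold = 2.3442 − 0.139·7.2518 ≈ 1.3362.

c_gold ≈ 1.34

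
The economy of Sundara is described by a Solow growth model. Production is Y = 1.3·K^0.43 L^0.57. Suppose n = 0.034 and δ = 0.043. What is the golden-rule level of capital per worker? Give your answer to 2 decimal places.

k_gold ≈ 32.39

The effective depreciation rate is n + δ = 0.034 + 0.043 = 0.077.
Maximizing c = f(k) − (n+δ)·k gives f'(k) = n+δ, i.e. 0.43·1.3·k^(0.43−1) = 0.077, so k_gold = (0.43·1.3/0.077)^(1/0.57) ≈ 32.3883.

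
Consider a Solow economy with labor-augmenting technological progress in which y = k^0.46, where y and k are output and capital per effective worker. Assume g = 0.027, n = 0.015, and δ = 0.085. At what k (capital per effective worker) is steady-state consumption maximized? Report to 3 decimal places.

k_gold ≈ 10.842

n + g + δ = 0.015 + 0.027 + 0.085 = 0.127.
Golden rule sets MPK = n+g+δ: 0.46·k^(0.46−1) = 0.127, so k_gold = (0.46/0.127)^(1/0.54) ≈ 10.8418.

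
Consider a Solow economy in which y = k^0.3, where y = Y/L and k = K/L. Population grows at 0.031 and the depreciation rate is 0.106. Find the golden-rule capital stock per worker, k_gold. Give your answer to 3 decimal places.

k_gold ≈ 3.064

The effective depreciation rate is n + δ = 0.031 + 0.106 = 0.137.
Setting f'(k) = n+δ gives 0.3·k^(0.3−1) = 0.137, hence k_gold = (0.3/0.137)^(1/0.7) ≈ 3.0640.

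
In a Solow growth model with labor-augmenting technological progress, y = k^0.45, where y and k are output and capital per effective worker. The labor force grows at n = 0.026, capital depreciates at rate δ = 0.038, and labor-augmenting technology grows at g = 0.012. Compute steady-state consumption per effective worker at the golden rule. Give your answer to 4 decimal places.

c_gold ≈ 2.3568

The effective depreciation rate is n + g + δ = 0.026 + 0.012 + 0.038 = 0.076.
Golden rule sets MPK = n+g+δ: 0.45·k^(0.45−1) = 0.076, so k_gold = (0.45/0.076)^(1/0.55) ≈ 25.3724.
y_gold = 25.3724^0.45 ≈ 4.2851.
c_gold = y_gold − (n+g+δ)·k_gold = 4.2851 − 0.076·25.3724 ≈ 2.3568.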